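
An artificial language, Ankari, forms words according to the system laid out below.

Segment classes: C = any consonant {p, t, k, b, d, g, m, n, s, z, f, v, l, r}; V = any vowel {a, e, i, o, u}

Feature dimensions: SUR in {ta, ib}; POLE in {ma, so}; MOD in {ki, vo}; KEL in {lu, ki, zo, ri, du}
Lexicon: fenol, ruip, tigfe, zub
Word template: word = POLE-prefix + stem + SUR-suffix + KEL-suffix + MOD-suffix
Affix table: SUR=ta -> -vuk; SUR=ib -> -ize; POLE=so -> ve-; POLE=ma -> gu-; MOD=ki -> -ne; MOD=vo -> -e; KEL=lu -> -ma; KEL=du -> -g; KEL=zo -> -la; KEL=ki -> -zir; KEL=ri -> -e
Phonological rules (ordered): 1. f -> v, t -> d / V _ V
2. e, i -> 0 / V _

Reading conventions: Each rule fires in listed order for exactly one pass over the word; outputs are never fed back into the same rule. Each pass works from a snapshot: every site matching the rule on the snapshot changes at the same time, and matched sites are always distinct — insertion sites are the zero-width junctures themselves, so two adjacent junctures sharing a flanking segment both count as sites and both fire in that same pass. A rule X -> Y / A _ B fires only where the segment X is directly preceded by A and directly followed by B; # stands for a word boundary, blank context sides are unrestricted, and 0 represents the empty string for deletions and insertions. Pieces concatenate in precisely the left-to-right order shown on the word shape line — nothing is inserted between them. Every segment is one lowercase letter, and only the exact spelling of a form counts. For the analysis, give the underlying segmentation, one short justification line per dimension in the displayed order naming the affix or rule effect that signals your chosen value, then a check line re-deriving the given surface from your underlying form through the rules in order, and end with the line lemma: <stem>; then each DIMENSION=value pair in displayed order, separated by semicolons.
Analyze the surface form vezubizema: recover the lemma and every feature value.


underlying: ve-zub-ize-ma-e
SUR=ib - signalled by the affix -ize
POLE=so - signalled by the affix ve-
MOD=vo - signalled by the affix -e
KEL=lu - signalled by the affix -ma
check: vezubizemae -> vezubizemae -> vezubizema
lemma: zub; SUR=ib; POLE=so; MOD=vo; KEL=lu


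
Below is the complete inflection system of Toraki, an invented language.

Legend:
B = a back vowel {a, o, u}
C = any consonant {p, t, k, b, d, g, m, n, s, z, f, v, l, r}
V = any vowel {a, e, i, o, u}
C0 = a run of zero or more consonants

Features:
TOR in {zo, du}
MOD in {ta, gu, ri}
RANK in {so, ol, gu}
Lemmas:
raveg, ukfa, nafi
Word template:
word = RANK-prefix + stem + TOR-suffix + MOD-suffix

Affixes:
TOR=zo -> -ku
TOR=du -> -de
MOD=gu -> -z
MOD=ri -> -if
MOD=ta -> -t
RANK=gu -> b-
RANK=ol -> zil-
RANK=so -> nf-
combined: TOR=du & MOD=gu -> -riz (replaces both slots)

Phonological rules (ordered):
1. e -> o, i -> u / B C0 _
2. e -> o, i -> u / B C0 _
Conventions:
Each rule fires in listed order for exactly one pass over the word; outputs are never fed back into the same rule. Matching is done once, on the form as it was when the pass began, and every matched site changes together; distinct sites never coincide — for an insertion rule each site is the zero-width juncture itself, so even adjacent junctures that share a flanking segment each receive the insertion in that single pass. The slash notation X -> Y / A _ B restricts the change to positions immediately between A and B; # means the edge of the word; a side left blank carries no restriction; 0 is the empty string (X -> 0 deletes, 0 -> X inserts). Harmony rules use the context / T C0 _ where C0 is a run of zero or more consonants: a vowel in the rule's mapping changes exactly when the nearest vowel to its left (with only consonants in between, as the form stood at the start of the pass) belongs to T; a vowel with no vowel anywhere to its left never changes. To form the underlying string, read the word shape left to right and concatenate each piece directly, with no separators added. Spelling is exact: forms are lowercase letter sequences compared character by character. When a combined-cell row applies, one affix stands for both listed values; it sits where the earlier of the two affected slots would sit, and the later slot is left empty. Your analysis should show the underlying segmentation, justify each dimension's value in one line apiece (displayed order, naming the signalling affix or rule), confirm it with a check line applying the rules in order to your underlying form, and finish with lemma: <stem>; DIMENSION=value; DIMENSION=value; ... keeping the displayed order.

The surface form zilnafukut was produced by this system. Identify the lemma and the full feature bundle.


underlying: zil-nafi-ku-t
TOR=zo - signalled by the affix -ku
MOD=ta - signalled by the affix -t
RANK=ol - signalled by the affix zil-
check: zilnafikut -> zilnafukut -> zilnafukut
lemma: nafi; TOR=zo; MOD=ta; RANK=ol


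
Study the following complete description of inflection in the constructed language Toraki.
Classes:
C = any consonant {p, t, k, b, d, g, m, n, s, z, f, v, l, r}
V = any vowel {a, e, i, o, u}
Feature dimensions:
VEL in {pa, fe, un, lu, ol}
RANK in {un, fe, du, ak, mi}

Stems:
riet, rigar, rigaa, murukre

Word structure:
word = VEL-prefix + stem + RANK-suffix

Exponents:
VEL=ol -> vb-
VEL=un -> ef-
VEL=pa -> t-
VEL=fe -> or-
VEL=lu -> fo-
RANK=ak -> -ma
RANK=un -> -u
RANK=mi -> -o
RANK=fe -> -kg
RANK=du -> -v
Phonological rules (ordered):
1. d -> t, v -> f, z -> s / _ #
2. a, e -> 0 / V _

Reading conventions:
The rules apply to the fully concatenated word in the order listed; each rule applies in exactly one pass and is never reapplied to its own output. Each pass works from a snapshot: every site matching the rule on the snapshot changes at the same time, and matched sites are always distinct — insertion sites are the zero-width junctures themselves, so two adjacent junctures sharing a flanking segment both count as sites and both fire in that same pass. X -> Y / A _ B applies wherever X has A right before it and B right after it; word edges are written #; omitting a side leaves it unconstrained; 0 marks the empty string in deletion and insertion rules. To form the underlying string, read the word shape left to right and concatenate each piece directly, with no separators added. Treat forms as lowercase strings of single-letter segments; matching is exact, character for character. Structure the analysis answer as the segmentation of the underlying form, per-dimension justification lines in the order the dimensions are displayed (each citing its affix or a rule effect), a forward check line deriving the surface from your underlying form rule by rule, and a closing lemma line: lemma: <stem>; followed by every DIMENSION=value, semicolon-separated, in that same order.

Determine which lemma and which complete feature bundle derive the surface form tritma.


underlying: t-riet-ma
VEL=pa - signalled by the affix t-
RANK=ak - signalled by the affix -ma
check: trietma -> trietma -> tritma
lemma: riet; VEL=pa; RANK=ak


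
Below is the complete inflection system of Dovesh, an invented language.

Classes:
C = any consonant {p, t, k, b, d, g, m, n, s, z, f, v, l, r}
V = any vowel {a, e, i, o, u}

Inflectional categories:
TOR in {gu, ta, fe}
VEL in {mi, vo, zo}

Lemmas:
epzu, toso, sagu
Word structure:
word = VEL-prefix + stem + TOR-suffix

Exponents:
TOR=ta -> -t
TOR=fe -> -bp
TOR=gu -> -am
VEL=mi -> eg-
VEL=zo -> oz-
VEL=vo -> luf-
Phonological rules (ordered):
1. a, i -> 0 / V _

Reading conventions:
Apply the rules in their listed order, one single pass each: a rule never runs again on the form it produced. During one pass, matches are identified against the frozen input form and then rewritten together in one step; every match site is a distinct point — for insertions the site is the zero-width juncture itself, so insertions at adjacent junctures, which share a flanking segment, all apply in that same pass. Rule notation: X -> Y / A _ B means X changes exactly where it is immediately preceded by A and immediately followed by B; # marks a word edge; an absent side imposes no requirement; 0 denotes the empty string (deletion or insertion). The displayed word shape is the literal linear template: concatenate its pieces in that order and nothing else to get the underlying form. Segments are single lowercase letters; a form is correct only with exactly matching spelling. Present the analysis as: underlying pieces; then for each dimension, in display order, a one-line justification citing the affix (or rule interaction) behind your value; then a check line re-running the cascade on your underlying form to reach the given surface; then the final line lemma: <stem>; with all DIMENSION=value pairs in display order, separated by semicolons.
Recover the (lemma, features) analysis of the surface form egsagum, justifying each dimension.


underlying: eg-sagu-am
TOR=gu - signalled by the affix -am
VEL=mi - signalled by the affix eg-
check: egsaguam -> egsagum
lemma: sagu; TOR=gu; VEL=mi


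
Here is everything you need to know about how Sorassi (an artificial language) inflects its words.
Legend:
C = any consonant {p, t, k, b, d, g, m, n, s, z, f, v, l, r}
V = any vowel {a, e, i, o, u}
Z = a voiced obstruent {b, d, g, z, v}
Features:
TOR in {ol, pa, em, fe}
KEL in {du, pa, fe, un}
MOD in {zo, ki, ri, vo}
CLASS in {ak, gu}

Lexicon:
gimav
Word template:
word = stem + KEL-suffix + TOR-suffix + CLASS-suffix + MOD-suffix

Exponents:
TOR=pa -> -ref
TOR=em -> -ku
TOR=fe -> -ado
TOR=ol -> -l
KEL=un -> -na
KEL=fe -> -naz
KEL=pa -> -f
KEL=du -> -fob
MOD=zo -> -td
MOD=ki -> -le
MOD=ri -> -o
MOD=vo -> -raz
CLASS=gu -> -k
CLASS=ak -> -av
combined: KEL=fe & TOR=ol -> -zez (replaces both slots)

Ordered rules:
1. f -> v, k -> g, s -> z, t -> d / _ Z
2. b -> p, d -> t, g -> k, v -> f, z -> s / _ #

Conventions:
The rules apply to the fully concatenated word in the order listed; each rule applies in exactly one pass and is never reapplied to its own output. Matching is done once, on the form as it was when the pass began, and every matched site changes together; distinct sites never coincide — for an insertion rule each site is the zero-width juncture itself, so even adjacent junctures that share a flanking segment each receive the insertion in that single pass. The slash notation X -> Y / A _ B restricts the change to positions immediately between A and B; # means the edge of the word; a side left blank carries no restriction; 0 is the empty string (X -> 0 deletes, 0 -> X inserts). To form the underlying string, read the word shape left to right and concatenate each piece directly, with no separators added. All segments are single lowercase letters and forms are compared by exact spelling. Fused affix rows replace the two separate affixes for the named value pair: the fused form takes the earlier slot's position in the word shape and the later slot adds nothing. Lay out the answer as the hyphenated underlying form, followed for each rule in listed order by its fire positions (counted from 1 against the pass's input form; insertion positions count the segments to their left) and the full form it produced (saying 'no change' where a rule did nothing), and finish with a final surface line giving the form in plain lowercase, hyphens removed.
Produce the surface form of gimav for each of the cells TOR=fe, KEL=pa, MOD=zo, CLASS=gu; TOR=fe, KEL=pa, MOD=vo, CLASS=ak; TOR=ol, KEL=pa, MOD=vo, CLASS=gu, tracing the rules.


cell TOR=fe, KEL=pa, MOD=zo, CLASS=gu:
underlying: gimav-f-ado-k-td
1. f -> v, k -> g, s -> z, t -> d / _ Z: fires at position(s) 11: gimavfadokdd
2. b -> p, d -> t, g -> k, v -> f, z -> s / _ #: fires at position(s) 12: gimavfadokdt
surface: gimavfadokdt

cell TOR=fe, KEL=pa, MOD=vo, CLASS=ak:
underlying: gimav-f-ado-av-raz
1. f -> v, k -> g, s -> z, t -> d / _ Z: no change
2. b -> p, d -> t, g -> k, v -> f, z -> s / _ #: fires at position(s) 14: gimavfadoavras
surface: gimavfadoavras

cell TOR=ol, KEL=pa, MOD=vo, CLASS=gu:
underlying: gimav-f-l-k-raz
1. f -> v, k -> g, s -> z, t -> d / _ Z: no change
2. b -> p, d -> t, g -> k, v -> f, z -> s / _ #: fires at position(s) 11: gimavflkras
surface: gimavflkras


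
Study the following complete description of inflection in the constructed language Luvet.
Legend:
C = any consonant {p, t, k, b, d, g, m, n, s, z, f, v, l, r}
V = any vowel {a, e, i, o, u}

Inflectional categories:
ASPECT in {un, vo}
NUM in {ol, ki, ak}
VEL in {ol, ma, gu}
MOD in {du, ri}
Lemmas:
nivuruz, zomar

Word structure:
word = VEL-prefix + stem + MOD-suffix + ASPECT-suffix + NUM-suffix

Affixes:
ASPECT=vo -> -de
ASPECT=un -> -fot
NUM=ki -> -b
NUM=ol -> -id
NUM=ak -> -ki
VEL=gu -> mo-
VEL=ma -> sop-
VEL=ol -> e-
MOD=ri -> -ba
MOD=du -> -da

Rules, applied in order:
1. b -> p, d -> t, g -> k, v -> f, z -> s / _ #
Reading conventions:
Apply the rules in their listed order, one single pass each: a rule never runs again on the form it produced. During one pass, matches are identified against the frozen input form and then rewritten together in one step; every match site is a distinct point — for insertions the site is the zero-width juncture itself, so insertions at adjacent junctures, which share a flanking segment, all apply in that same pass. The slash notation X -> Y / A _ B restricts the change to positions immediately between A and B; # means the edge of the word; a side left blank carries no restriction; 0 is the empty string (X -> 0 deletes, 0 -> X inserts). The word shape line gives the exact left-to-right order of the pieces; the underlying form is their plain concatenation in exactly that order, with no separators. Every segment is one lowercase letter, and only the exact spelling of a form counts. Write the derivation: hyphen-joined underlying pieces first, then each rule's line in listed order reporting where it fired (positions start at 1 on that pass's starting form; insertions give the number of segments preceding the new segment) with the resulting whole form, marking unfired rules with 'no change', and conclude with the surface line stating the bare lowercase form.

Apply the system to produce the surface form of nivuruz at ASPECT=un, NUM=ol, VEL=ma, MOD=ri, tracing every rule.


underlying: sop-nivuruz-ba-fot-id
1. b -> p, d -> t, g -> k, v -> f, z -> s / _ #: fires at position(s) 17: sopnivuruzbafotit
surface: sopnivuruzbafotit


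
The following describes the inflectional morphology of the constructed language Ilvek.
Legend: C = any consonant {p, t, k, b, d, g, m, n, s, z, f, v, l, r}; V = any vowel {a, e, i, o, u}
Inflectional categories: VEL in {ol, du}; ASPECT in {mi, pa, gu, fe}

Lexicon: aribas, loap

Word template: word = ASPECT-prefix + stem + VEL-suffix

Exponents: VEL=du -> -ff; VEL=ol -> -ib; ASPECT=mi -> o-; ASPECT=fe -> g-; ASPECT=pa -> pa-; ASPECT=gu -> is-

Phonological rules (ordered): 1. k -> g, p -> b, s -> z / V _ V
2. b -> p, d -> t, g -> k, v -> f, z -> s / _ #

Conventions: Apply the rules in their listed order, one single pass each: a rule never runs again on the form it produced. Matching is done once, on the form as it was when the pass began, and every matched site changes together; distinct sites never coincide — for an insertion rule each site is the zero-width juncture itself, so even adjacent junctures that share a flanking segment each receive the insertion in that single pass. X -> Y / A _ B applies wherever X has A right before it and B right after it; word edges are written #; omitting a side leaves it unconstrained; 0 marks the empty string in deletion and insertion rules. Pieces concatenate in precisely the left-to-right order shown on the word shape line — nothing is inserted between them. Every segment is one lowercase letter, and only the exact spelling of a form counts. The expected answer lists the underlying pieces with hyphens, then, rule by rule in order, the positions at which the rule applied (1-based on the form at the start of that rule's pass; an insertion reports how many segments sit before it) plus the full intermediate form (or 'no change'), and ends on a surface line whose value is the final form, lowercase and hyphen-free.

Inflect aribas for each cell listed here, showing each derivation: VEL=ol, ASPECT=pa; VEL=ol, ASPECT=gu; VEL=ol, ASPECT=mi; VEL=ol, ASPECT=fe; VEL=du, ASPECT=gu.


cell VEL=ol, ASPECT=pa:
underlying: pa-aribas-ib
1. k -> g, p -> b, s -> z / V _ V: fires at position(s) 8: paaribazib
2. b -> p, d -> t, g -> k, v -> f, z -> s / _ #: fires at position(s) 10: paaribazip
surface: paaribazip

cell VEL=ol, ASPECT=gu:
underlying: is-aribas-ib
1. k -> g, p -> b, s -> z / V _ V: fires at position(s) 2, 8: izaribazib
2. b -> p, d -> t, g -> k, v -> f, z -> s / _ #: fires at position(s) 10: izaribazip
surface: izaribazip

cell VEL=ol, ASPECT=mi:
underlying: o-aribas-ib
1. k -> g, p -> b, s -> z / V _ V: fires at position(s) 7: oaribazib
2. b -> p, d -> t, g -> k, v -> f, z -> s / _ #: fires at position(s) 9: oaribazip
surface: oaribazip

cell VEL=ol, ASPECT=fe:
underlying: g-aribas-ib
1. k -> g, p -> b, s -> z / V _ V: fires at position(s) 7: garibazib
2. b -> p, d -> t, g -> k, v -> f, z -> s / _ #: fires at position(s) 9: garibazip
surface: garibazip

cell VEL=du, ASPECT=gu:
underlying: is-aribas-ff
1. k -> g, p -> b, s -> z / V _ V: fires at position(s) 2: izaribasff
2. b -> p, d -> t, g -> k, v -> f, z -> s / _ #: no change
surface: izaribasff


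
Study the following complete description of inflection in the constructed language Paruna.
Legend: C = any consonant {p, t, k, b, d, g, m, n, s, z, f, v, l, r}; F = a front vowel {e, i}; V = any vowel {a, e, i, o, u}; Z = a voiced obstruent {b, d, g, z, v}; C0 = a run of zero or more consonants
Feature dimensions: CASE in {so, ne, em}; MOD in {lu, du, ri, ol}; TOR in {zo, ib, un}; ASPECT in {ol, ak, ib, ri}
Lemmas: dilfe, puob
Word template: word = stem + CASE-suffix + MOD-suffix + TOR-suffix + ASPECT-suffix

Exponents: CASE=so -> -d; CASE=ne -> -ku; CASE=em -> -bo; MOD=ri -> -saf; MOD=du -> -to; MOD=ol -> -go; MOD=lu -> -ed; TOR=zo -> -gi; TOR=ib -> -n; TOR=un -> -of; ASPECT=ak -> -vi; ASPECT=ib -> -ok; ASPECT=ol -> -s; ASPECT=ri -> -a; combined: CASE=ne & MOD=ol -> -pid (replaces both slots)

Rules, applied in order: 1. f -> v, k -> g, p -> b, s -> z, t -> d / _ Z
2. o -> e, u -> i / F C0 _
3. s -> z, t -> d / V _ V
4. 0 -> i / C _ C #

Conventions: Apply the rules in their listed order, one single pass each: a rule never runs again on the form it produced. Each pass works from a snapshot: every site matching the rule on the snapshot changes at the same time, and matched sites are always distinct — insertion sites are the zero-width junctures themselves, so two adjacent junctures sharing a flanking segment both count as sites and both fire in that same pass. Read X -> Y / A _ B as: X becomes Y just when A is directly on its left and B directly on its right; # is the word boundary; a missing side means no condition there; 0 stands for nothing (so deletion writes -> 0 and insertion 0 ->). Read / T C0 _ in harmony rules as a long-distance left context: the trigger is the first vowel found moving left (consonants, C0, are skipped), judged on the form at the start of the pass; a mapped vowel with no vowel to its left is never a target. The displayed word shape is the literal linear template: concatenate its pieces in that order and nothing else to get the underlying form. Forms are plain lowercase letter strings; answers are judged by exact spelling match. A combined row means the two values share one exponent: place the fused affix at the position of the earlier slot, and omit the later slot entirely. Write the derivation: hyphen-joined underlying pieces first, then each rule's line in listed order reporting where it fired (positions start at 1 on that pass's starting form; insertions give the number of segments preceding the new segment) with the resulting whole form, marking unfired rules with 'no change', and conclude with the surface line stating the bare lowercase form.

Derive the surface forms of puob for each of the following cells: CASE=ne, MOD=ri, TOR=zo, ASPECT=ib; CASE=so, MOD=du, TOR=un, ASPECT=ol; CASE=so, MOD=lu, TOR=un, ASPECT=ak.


cell CASE=ne, MOD=ri, TOR=zo, ASPECT=ib:
underlying: puob-ku-saf-gi-ok
1. f -> v, k -> g, p -> b, s -> z, t -> d / _ Z: fires at position(s) 9: puobkusavgiok
2. o -> e, u -> i / F C0 _: fires at position(s) 12: puobkusavgiek
3. s -> z, t -> d / V _ V: fires at position(s) 7: puobkuzavgiek
4. 0 -> i / C _ C #: no change
surface: puobkuzavgiek

cell CASE=so, MOD=du, TOR=un, ASPECT=ol:
underlying: puob-d-to-of-s
1. f -> v, k -> g, p -> b, s -> z, t -> d / _ Z: no change
2. o -> e, u -> i / F C0 _: no change
3. s -> z, t -> d / V _ V: no change
4. 0 -> i / C _ C #: inserts after position(s) 9: puobdtoofis
surface: puobdtoofis

cell CASE=so, MOD=lu, TOR=un, ASPECT=ak:
underlying: puob-d-ed-of-vi
1. f -> v, k -> g, p -> b, s -> z, t -> d / _ Z: fires at position(s) 9: puobdedovvi
2. o -> e, u -> i / F C0 _: fires at position(s) 8: puobdedevvi
3. s -> z, t -> d / V _ V: no change
4. 0 -> i / C _ C #: no change
surface: puobdedevvi


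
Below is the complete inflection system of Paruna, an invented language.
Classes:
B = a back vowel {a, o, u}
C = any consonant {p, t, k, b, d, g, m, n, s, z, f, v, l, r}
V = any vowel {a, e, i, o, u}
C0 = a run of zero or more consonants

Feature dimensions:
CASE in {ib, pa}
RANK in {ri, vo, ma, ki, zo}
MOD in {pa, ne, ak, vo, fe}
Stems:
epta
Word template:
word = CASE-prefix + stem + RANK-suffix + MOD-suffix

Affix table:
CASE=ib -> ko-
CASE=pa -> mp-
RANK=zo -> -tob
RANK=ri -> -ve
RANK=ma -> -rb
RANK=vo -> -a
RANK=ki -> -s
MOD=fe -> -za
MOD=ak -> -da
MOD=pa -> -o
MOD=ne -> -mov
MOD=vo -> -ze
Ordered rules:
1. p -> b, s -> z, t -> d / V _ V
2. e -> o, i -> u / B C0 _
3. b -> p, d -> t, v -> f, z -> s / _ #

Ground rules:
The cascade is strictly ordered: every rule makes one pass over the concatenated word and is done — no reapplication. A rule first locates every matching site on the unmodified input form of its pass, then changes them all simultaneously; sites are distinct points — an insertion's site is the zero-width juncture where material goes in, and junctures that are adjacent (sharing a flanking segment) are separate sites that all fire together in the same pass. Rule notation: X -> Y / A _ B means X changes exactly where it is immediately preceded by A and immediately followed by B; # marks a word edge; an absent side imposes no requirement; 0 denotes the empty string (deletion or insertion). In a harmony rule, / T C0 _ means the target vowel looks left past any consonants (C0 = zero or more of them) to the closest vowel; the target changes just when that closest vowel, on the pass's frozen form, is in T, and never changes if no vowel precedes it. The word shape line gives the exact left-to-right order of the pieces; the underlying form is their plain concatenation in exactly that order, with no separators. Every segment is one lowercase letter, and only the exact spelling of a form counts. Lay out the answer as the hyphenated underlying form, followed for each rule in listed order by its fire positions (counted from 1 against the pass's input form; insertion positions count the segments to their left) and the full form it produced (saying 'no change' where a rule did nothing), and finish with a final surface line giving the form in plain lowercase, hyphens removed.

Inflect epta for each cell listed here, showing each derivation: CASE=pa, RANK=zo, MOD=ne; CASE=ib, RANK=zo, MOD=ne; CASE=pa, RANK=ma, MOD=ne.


cell CASE=pa, RANK=zo, MOD=ne:
underlying: mp-epta-tob-mov
1. p -> b, s -> z, t -> d / V _ V: fires at position(s) 7: mpeptadobmov
2. e -> o, i -> u / B C0 _: no change
3. b -> p, d -> t, v -> f, z -> s / _ #: fires at position(s) 12: mpeptadobmof
surface: mpeptadobmof

cell CASE=ib, RANK=zo, MOD=ne:
underlying: ko-epta-tob-mov
1. p -> b, s -> z, t -> d / V _ V: fires at position(s) 7: koeptadobmov
2. e -> o, i -> u / B C0 _: fires at position(s) 3: kooptadobmov
3. b -> p, d -> t, v -> f, z -> s / _ #: fires at position(s) 12: kooptadobmof
surface: kooptadobmof

cell CASE=pa, RANK=ma, MOD=ne:
underlying: mp-epta-rb-mov
1. p -> b, s -> z, t -> d / V _ V: no change
2. e -> o, i -> u / B C0 _: no change
3. b -> p, d -> t, v -> f, z -> s / _ #: fires at position(s) 11: mpeptarbmof
surface: mpeptarbmof


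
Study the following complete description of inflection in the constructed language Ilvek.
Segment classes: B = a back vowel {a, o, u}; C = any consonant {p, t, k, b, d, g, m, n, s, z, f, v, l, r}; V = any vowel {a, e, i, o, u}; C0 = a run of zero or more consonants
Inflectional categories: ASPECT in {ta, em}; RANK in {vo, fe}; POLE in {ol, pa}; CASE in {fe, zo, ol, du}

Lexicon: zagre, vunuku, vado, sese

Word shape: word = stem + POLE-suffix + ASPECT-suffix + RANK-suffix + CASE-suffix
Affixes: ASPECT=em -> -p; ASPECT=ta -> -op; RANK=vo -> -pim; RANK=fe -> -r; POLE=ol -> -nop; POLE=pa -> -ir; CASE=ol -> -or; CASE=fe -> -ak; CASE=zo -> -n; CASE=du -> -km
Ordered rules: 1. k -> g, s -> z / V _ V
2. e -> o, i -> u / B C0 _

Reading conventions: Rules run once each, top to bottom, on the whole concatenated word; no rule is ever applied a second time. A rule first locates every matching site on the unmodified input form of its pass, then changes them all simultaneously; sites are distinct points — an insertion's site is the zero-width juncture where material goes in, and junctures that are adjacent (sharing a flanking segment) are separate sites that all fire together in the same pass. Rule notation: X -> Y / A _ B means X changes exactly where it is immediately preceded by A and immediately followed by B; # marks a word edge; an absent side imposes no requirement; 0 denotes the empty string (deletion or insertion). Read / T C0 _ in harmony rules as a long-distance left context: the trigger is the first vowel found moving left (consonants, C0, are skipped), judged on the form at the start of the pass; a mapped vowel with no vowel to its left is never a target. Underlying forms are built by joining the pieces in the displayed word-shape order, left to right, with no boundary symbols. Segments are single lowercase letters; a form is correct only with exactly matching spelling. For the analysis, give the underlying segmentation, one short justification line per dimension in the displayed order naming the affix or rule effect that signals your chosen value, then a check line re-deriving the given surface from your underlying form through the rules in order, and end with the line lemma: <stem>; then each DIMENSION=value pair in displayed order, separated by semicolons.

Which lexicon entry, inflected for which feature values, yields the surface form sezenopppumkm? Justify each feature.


underlying: sese-nop-p-pim-km
ASPECT=em - signalled by the affix -p
RANK=vo - signalled by the affix -pim
POLE=ol - signalled by the affix -nop
CASE=du - signalled by the affix -km
check: sesenopppimkm -> sezenopppimkm -> sezenopppumkm
lemma: sese; ASPECT=em; RANK=vo; POLE=ol; CASE=du


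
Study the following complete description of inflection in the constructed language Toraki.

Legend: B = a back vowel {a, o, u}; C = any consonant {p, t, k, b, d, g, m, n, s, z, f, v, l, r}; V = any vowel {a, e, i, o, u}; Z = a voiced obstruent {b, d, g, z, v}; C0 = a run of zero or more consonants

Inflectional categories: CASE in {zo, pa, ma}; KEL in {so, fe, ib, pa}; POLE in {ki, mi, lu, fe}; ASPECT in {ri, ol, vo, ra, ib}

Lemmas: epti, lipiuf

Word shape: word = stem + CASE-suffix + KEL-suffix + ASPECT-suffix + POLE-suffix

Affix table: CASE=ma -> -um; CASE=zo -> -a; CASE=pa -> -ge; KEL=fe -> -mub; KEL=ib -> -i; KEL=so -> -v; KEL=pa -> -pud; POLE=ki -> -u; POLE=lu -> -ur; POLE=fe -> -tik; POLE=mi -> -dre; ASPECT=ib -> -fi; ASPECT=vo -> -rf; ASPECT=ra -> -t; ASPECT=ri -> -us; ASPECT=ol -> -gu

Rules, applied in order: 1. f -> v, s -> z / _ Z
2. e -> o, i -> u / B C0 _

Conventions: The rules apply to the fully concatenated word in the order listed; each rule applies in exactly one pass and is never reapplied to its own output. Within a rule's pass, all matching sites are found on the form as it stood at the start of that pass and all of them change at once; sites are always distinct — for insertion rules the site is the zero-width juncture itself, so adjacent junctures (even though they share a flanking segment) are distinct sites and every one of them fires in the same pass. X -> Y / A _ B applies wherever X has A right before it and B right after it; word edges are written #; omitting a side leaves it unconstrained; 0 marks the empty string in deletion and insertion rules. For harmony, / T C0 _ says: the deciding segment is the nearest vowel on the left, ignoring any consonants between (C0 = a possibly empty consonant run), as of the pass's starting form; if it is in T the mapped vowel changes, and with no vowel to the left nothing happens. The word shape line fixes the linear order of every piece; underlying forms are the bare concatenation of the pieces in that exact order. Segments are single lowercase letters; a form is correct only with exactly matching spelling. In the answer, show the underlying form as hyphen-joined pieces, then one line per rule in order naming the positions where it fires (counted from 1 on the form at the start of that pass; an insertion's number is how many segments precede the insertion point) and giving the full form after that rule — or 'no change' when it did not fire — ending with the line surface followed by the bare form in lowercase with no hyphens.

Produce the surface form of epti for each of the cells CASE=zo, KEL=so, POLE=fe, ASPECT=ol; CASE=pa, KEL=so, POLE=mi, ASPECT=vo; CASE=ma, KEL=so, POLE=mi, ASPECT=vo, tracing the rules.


cell CASE=zo, KEL=so, POLE=fe, ASPECT=ol:
underlying: epti-a-v-gu-tik
1. f -> v, s -> z / _ Z: no change
2. e -> o, i -> u / B C0 _: fires at position(s) 10: eptiavgutuk
surface: eptiavgutuk

cell CASE=pa, KEL=so, POLE=mi, ASPECT=vo:
underlying: epti-ge-v-rf-dre
1. f -> v, s -> z / _ Z: fires at position(s) 9: eptigevrvdre
2. e -> o, i -> u / B C0 _: no change
surface: eptigevrvdre

cell CASE=ma, KEL=so, POLE=mi, ASPECT=vo:
underlying: epti-um-v-rf-dre
1. f -> v, s -> z / _ Z: fires at position(s) 9: eptiumvrvdre
2. e -> o, i -> u / B C0 _: fires at position(s) 12: eptiumvrvdro
surface: eptiumvrvdro


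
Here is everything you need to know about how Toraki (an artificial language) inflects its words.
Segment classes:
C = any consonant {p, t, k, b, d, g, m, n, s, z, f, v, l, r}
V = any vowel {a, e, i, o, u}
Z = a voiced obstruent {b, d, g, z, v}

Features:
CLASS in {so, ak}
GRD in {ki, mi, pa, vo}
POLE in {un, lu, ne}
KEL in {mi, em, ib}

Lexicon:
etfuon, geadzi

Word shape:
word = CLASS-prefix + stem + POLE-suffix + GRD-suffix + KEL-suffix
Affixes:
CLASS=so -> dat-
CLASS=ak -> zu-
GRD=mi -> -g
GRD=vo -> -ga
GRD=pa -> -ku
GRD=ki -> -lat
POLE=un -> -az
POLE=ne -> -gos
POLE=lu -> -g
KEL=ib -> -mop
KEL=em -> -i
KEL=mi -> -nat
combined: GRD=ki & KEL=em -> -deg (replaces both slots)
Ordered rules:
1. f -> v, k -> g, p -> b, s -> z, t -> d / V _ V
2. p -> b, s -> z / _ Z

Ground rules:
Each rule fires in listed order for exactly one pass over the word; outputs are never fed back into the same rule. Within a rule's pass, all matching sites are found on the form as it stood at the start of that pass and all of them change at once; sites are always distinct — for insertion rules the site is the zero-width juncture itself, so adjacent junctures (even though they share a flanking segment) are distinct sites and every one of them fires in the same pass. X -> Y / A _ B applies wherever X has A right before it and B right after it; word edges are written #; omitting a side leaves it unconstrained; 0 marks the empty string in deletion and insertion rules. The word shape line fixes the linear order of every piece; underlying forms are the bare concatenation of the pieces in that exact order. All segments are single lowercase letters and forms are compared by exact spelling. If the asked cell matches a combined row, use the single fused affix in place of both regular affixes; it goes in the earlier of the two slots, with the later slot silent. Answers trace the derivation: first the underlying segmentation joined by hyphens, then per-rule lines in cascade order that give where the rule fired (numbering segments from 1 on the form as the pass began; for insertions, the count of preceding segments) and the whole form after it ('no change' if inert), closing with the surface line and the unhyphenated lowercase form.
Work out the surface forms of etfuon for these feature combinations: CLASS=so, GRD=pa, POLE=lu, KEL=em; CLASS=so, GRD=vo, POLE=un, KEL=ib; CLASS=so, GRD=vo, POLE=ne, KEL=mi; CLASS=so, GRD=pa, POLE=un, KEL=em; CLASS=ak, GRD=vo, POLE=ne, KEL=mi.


cell CLASS=so, GRD=pa, POLE=lu, KEL=em:
underlying: dat-etfuon-g-ku-i
1. f -> v, k -> g, p -> b, s -> z, t -> d / V _ V: fires at position(s) 3: dadetfuongkui
2. p -> b, s -> z / _ Z: no change
surface: dadetfuongkui

cell CLASS=so, GRD=vo, POLE=un, KEL=ib:
underlying: dat-etfuon-az-ga-mop
1. f -> v, k -> g, p -> b, s -> z, t -> d / V _ V: fires at position(s) 3: dadetfuonazgamop
2. p -> b, s -> z / _ Z: no change
surface: dadetfuonazgamop

cell CLASS=so, GRD=vo, POLE=ne, KEL=mi:
underlying: dat-etfuon-gos-ga-nat
1. f -> v, k -> g, p -> b, s -> z, t -> d / V _ V: fires at position(s) 3: dadetfuongosganat
2. p -> b, s -> z / _ Z: fires at position(s) 12: dadetfuongozganat
surface: dadetfuongozganat

cell CLASS=so, GRD=pa, POLE=un, KEL=em:
underlying: dat-etfuon-az-ku-i
1. f -> v, k -> g, p -> b, s -> z, t -> d / V _ V: fires at position(s) 3: dadetfuonazkui
2. p -> b, s -> z / _ Z: no change
surface: dadetfuonazkui

cell CLASS=ak, GRD=vo, POLE=ne, KEL=mi:
underlying: zu-etfuon-gos-ga-nat
1. f -> v, k -> g, p -> b, s -> z, t -> d / V _ V: no change
2. p -> b, s -> z / _ Z: fires at position(s) 11: zuetfuongozganat
surface: zuetfuongozganat


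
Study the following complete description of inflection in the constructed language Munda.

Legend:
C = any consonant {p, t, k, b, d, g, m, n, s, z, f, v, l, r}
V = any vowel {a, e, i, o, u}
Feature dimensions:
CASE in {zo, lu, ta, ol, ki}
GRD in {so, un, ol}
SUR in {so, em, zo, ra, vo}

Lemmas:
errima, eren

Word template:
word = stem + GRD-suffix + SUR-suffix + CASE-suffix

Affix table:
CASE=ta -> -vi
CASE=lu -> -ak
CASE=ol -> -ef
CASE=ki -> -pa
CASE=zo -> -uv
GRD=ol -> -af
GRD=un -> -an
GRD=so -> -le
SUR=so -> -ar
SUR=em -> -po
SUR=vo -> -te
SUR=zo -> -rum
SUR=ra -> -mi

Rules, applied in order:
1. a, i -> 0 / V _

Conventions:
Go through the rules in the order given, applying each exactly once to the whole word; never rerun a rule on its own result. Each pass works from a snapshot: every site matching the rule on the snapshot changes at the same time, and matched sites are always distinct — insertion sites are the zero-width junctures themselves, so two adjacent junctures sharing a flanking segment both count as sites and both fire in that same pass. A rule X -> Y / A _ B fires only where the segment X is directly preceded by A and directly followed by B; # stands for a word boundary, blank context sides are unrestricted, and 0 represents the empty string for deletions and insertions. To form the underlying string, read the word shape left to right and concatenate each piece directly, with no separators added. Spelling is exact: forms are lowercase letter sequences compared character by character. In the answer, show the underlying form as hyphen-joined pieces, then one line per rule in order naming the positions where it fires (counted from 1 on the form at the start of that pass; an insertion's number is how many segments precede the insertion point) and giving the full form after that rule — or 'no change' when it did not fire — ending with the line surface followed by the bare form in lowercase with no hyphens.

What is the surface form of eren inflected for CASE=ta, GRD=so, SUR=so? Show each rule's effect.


underlying: eren-le-ar-vi
1. a, i -> 0 / V _: fires at position(s) 7: erenlervi
surface: erenlervi


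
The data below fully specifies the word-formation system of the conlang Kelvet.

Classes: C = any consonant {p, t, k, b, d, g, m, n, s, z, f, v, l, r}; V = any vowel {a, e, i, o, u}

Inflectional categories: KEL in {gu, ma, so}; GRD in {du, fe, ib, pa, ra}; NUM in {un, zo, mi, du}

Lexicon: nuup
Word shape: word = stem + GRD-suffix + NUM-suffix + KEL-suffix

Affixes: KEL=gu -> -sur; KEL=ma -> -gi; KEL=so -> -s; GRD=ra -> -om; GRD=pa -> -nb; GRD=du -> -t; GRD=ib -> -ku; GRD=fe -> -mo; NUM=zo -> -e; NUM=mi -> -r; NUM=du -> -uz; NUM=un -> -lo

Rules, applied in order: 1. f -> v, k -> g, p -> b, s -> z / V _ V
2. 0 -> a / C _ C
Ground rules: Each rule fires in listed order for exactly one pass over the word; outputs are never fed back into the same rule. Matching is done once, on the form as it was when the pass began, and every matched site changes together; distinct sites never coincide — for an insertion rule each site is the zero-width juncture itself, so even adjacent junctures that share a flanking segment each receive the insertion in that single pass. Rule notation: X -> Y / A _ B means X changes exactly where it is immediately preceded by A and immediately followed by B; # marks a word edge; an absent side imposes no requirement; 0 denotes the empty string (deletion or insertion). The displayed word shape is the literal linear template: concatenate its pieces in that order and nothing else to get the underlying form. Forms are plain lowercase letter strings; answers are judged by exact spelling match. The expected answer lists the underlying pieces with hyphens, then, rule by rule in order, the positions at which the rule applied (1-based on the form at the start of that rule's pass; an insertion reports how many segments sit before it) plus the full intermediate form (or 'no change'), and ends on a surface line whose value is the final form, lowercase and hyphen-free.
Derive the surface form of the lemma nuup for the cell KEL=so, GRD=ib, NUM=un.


underlying: nuup-ku-lo-s
1. f -> v, k -> g, p -> b, s -> z / V _ V: no change
2. 0 -> a / C _ C: inserts after position(s) 4: nuupakulos
surface: nuupakulos


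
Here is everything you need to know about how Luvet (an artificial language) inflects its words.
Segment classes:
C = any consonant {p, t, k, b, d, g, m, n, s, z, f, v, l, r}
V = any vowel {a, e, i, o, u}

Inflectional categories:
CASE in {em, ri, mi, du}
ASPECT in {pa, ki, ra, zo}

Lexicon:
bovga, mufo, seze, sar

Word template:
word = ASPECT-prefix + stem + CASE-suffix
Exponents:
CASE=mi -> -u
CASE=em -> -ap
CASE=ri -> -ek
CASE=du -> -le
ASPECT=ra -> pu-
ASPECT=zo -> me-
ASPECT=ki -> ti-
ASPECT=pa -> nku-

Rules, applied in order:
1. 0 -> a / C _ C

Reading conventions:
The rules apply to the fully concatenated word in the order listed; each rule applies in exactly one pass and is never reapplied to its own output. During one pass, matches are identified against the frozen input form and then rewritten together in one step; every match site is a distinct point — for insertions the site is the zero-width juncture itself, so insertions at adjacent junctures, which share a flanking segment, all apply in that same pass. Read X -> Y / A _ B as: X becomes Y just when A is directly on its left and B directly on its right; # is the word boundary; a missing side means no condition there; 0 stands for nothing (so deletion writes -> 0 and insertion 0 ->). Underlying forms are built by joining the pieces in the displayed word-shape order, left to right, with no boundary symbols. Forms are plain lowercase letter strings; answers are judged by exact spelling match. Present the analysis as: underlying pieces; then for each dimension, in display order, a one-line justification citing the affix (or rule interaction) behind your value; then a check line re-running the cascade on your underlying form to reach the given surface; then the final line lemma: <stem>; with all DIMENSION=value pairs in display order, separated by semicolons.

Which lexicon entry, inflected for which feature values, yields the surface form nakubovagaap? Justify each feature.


underlying: nku-bovga-ap
CASE=em - signalled by the affix -ap
ASPECT=pa - signalled by the affix nku-
check: nkubovgaap -> nakubovagaap
lemma: bovga; CASE=em; ASPECT=pa


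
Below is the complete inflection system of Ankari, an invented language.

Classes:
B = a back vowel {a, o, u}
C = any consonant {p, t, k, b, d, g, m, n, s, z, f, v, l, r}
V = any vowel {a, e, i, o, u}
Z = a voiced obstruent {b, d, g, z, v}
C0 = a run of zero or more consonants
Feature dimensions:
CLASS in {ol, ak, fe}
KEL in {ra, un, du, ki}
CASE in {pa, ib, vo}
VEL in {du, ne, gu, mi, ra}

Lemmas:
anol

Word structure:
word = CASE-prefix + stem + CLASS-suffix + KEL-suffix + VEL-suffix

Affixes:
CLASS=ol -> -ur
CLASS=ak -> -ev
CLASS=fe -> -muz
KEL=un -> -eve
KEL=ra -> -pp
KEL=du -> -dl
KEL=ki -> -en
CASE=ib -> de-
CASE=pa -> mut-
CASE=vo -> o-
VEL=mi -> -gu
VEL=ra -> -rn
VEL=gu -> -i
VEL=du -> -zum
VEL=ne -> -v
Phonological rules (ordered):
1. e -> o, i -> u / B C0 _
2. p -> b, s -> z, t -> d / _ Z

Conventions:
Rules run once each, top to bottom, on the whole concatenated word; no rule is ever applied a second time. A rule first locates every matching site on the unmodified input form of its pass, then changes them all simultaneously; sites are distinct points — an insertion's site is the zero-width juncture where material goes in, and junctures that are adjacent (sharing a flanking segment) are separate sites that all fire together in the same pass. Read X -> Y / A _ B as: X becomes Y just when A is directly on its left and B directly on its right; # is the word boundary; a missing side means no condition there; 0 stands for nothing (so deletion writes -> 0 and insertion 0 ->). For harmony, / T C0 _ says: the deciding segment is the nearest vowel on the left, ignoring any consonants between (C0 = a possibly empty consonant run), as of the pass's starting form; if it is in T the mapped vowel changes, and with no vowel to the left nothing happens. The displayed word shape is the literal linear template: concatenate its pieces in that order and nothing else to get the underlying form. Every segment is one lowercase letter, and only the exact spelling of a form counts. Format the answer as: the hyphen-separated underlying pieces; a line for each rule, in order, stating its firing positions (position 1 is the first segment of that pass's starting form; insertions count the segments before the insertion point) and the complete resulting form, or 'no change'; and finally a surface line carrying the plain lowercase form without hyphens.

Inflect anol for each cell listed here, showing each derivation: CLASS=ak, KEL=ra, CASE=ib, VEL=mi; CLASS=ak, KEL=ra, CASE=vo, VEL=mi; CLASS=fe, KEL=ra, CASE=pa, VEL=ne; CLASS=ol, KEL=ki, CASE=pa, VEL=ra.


cell CLASS=ak, KEL=ra, CASE=ib, VEL=mi:
underlying: de-anol-ev-pp-gu
1. e -> o, i -> u / B C0 _: fires at position(s) 7: deanolovppgu
2. p -> b, s -> z, t -> d / _ Z: fires at position(s) 10: deanolovpbgu
surface: deanolovpbgu

cell CLASS=ak, KEL=ra, CASE=vo, VEL=mi:
underlying: o-anol-ev-pp-gu
1. e -> o, i -> u / B C0 _: fires at position(s) 6: oanolovppgu
2. p -> b, s -> z, t -> d / _ Z: fires at position(s) 9: oanolovpbgu
surface: oanolovpbgu

cell CLASS=fe, KEL=ra, CASE=pa, VEL=ne:
underlying: mut-anol-muz-pp-v
1. e -> o, i -> u / B C0 _: no change
2. p -> b, s -> z, t -> d / _ Z: fires at position(s) 12: mutanolmuzpbv
surface: mutanolmuzpbv

cell CLASS=ol, KEL=ki, CASE=pa, VEL=ra:
underlying: mut-anol-ur-en-rn
1. e -> o, i -> u / B C0 _: fires at position(s) 10: mutanoluronrn
2. p -> b, s -> z, t -> d / _ Z: no change
surface: mutanoluronrn
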